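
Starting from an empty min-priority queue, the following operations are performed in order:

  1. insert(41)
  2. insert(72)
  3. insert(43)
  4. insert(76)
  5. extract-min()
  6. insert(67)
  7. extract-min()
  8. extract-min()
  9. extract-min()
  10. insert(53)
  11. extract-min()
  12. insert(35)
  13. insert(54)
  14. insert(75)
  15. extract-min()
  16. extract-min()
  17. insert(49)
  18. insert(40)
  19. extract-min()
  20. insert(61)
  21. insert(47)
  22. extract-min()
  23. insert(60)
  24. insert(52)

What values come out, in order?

insert 41 → {41}
insert 72 → {41, 72}
insert 43 → {41, 43, 72}
insert 76 → {41, 43, 72, 76}
extract-min → 41; now {43, 72, 76}
insert 67 → {43, 67, 72, 76}
extract-min → 43; now {67, 72, 76}
extract-min → 67; now {72, 76}
extract-min → 72; now {76}
insert 53 → {53, 76}
extract-min → 53; now {76}
insert 35 → {35, 76}
insert 54 → {35, 54, 76}
insert 75 → {35, 54, 75, 76}
extract-min → 35; now {54, 75, 76}
extract-min → 54; now {75, 76}
insert 49 → {49, 75, 76}
insert 40 → {40, 49, 75, 76}
extract-min → 40; now {49, 75, 76}
insert 61 → {49, 61, 75, 76}
insert 47 → {47, 49, 61, 75, 76}
extract-min → 47; now {49, 61, 75, 76}
insert 60 → {49, 60, 61, 75, 76}
insert 52 → {49, 52, 60, 61, 75, 76}

[41, 43, 67, 72, 53, 35, 54, 40, 47]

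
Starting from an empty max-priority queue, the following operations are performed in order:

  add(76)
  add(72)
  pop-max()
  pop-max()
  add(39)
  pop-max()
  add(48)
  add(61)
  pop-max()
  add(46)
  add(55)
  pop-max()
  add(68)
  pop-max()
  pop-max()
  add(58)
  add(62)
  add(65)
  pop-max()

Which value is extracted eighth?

insert 76 → {76}
insert 72 → {76, 72}
pop-max → 76; now {72}
pop-max → 72; now {}
insert 39 → {39}
pop-max → 39; now {}
insert 48 → {48}
insert 61 → {61, 48}
pop-max → 61; now {48}
insert 46 → {48, 46}
insert 55 → {55, 48, 46}
pop-max → 55; now {48, 46}
insert 68 → {68, 48, 46}
pop-max → 68; now {48, 46}
pop-max → 48; now {46}
insert 58 → {58, 46}
insert 62 → {62, 58, 46}
insert 65 → {65, 62, 58, 46}
pop-max → 65; now {62, 58, 46}

65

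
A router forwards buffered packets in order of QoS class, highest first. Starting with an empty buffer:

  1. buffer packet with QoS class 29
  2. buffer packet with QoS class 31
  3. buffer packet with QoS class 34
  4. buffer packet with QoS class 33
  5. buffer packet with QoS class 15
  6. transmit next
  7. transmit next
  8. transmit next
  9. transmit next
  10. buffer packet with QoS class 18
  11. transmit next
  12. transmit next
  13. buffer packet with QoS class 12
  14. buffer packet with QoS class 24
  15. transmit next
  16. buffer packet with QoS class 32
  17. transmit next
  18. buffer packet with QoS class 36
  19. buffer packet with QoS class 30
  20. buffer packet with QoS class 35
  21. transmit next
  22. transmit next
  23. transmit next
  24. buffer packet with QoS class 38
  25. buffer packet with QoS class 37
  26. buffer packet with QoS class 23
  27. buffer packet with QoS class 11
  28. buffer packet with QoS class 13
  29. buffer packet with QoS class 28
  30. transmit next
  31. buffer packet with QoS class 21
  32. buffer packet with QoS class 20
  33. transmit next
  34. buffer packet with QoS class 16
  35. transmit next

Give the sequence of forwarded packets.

insert 29 → {29}
insert 31 → {31, 29}
insert 34 → {34, 31, 29}
insert 33 → {34, 33, 31, 29}
insert 15 → {34, 33, 31, 29, 15}
transmit next → 34; now {33, 31, 29, 15}
transmit next → 33; now {31, 29, 15}
transmit next → 31; now {29, 15}
transmit next → 29; now {15}
insert 18 → {18, 15}
transmit next → 18; now {15}
transmit next → 15; now {}
insert 12 → {12}
insert 24 → {24, 12}
transmit next → 24; now {12}
insert 32 → {32, 12}
transmit next → 32; now {12}
insert 36 → {36, 12}
insert 30 → {36, 30, 12}
insert 35 → {36, 35, 30, 12}
transmit next → 36; now {35, 30, 12}
transmit next → 35; now {30, 12}
transmit next → 30; now {12}
insert 38 → {38, 12}
insert 37 → {38, 37, 12}
insert 23 → {38, 37, 23, 12}
insert 11 → {38, 37, 23, 12, 11}
insert 13 → {38, 37, 23, 13, 12, 11}
insert 28 → {38, 37, 28, 23, 13, 12, 11}
transmit next → 38; now {37, 28, 23, 13, 12, 11}
insert 21 → {37, 28, 23, 21, 13, 12, 11}
insert 20 → {37, 28, 23, 21, 20, 13, 12, 11}
transmit next → 37; now {28, 23, 21, 20, 13, 12, 11}
insert 16 → {28, 23, 21, 20, 16, 13, 12, 11}
transmit next → 28; now {23, 21, 20, 16, 13, 12, 11}

[34, 33, 31, 29, 18, 15, 24, 32, 36, 35, 30, 38, 37, 28]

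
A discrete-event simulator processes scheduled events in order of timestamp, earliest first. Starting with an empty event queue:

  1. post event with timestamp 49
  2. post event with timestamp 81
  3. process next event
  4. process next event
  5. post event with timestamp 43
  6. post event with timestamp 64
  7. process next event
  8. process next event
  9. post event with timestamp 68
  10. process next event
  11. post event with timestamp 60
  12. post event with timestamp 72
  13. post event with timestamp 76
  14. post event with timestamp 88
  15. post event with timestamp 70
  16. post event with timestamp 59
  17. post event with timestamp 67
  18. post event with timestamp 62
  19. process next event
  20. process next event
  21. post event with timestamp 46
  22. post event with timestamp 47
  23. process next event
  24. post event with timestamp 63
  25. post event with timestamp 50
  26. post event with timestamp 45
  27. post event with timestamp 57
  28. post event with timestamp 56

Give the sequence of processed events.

insert 49 → {49}
insert 81 → {49, 81}
process next event → 49; now {81}
process next event → 81; now {}
insert 43 → {43}
insert 64 → {43, 64}
process next event → 43; now {64}
process next event → 64; now {}
insert 68 → {68}
process next event → 68; now {}
insert 60 → {60}
insert 72 → {60, 72}
insert 76 → {60, 72, 76}
insert 88 → {60, 72, 76, 88}
insert 70 → {60, 70, 72, 76, 88}
insert 59 → {59, 60, 70, 72, 76, 88}
insert 67 → {59, 60, 67, 70, 72, 76, 88}
insert 62 → {59, 60, 62, 67, 70, 72, 76, 88}
process next event → 59; now {60, 62, 67, 70, 72, 76, 88}
process next event → 60; now {62, 67, 70, 72, 76, 88}
insert 46 → {46, 62, 67, 70, 72, 76, 88}
insert 47 → {46, 47, 62, 67, 70, 72, 76, 88}
process next event → 46; now {47, 62, 67, 70, 72, 76, 88}
insert 63 → {47, 62, 63, 67, 70, 72, 76, 88}
insert 50 → {47, 50, 62, 63, 67, 70, 72, 76, 88}
insert 45 → {45, 47, 50, 62, 63, 67, 70, 72, 76, 88}
insert 57 → {45, 47, 50, 57, 62, 63, 67, 70, 72, 76, 88}
insert 56 → {45, 47, 50, 56, 57, 62, 63, 67, 70, 72, 76, 88}

[49, 81, 43, 64, 68, 59, 60, 46]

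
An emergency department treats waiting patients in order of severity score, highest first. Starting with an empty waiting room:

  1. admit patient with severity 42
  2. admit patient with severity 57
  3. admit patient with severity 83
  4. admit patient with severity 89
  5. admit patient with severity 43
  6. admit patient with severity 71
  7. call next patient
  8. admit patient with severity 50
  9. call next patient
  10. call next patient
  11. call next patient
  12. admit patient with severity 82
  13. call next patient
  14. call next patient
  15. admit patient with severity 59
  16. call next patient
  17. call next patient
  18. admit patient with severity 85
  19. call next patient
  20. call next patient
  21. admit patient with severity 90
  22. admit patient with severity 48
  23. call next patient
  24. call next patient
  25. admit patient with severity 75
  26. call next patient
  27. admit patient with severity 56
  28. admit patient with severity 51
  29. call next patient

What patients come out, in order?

insert 42 → {42}
insert 57 → {57, 42}
insert 83 → {83, 57, 42}
insert 89 → {89, 83, 57, 42}
insert 43 → {89, 83, 57, 43, 42}
insert 71 → {89, 83, 71, 57, 43, 42}
call next patient → 89; now {83, 71, 57, 43, 42}
insert 50 → {83, 71, 57, 50, 43, 42}
call next patient → 83; now {71, 57, 50, 43, 42}
call next patient → 71; now {57, 50, 43, 42}
call next patient → 57; now {50, 43, 42}
insert 82 → {82, 50, 43, 42}
call next patient → 82; now {50, 43, 42}
call next patient → 50; now {43, 42}
insert 59 → {59, 43, 42}
call next patient → 59; now {43, 42}
call next patient → 43; now {42}
insert 85 → {85, 42}
call next patient → 85; now {42}
call next patient → 42; now {}
insert 90 → {90}
insert 48 → {90, 48}
call next patient → 90; now {48}
call next patient → 48; now {}
insert 75 → {75}
call next patient → 75; now {}
insert 56 → {56}
insert 51 → {56, 51}
call next patient → 56; now {51}

89, 83, 71, 57, 82, 50, 59, 43, 85, 42, 90, 48, 75, 56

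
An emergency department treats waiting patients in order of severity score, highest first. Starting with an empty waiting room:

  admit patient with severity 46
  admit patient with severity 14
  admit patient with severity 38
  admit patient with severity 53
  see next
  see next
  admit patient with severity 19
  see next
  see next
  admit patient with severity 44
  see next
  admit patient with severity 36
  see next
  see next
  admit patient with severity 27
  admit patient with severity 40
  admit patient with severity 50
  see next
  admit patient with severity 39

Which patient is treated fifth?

44

insert 46 → {46}
insert 14 → {46, 14}
insert 38 → {46, 38, 14}
insert 53 → {53, 46, 38, 14}
see next → 53; now {46, 38, 14}
see next → 46; now {38, 14}
insert 19 → {38, 19, 14}
see next → 38; now {19, 14}
see next → 19; now {14}
insert 44 → {44, 14}
see next → 44; now {14}
insert 36 → {36, 14}
see next → 36; now {14}
see next → 14; now {}
insert 27 → {27}
insert 40 → {40, 27}
insert 50 → {50, 40, 27}
see next → 50; now {40, 27}
insert 39 → {40, 39, 27}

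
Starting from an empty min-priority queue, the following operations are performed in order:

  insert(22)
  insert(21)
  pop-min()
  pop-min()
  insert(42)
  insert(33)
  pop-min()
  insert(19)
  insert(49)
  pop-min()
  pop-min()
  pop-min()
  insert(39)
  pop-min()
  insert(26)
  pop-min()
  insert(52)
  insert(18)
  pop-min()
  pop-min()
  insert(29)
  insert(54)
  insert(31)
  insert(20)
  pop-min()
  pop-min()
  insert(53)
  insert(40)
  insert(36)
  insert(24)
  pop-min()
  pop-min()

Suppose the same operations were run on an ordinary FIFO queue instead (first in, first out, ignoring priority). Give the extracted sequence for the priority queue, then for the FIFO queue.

insert 22 → {22}
insert 21 → {21, 22}
pop-min → 21; now {22}
pop-min → 22; now {}
insert 42 → {42}
insert 33 → {33, 42}
pop-min → 33; now {42}
insert 19 → {19, 42}
insert 49 → {19, 42, 49}
pop-min → 19; now {42, 49}
pop-min → 42; now {49}
pop-min → 49; now {}
insert 39 → {39}
pop-min → 39; now {}
insert 26 → {26}
pop-min → 26; now {}
insert 52 → {52}
insert 18 → {18, 52}
pop-min → 18; now {52}
pop-min → 52; now {}
insert 29 → {29}
insert 54 → {29, 54}
insert 31 → {29, 31, 54}
insert 20 → {20, 29, 31, 54}
pop-min → 20; now {29, 31, 54}
pop-min → 29; now {31, 54}
insert 53 → {31, 53, 54}
insert 40 → {31, 40, 53, 54}
insert 36 → {31, 36, 40, 53, 54}
insert 24 → {24, 31, 36, 40, 53, 54}
pop-min → 24; now {31, 36, 40, 53, 54}
pop-min → 31; now {36, 40, 53, 54}

priority queue: 21, 22, 33, 19, 42, 49, 39, 26, 18, 52, 20, 29, 24, 31; FIFO queue: [22, 21, 42, 33, 19, 49, 39, 26, 52, 18, 29, 54, 31, 20]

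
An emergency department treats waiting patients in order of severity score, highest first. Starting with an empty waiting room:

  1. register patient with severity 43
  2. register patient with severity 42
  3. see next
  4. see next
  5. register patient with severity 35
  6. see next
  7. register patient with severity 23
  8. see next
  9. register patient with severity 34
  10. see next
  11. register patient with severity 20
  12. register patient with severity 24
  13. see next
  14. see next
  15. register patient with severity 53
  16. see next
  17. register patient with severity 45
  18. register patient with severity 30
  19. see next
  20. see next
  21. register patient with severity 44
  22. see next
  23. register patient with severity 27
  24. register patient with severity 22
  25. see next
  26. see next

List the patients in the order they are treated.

insert 43 → {43}
insert 42 → {43, 42}
see next → 43; now {42}
see next → 42; now {}
insert 35 → {35}
see next → 35; now {}
insert 23 → {23}
see next → 23; now {}
insert 34 → {34}
see next → 34; now {}
insert 20 → {20}
insert 24 → {24, 20}
see next → 24; now {20}
see next → 20; now {}
insert 53 → {53}
see next → 53; now {}
insert 45 → {45}
insert 30 → {45, 30}
see next → 45; now {30}
see next → 30; now {}
insert 44 → {44}
see next → 44; now {}
insert 27 → {27}
insert 22 → {27, 22}
see next → 27; now {22}
see next → 22; now {}

43 → 42 → 35 → 23 → 34 → 24 → 20 → 53 → 45 → 30 → 44 → 27 → 22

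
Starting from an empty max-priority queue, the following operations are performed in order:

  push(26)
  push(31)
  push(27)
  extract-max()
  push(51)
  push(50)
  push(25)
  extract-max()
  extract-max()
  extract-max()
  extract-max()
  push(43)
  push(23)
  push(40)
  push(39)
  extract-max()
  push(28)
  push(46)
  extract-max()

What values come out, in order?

[31, 51, 50, 27, 26, 43, 46]

insert 26 → {26}
insert 31 → {31, 26}
insert 27 → {31, 27, 26}
extract-max → 31; now {27, 26}
insert 51 → {51, 27, 26}
insert 50 → {51, 50, 27, 26}
insert 25 → {51, 50, 27, 26, 25}
extract-max → 51; now {50, 27, 26, 25}
extract-max → 50; now {27, 26, 25}
extract-max → 27; now {26, 25}
extract-max → 26; now {25}
insert 43 → {43, 25}
insert 23 → {43, 25, 23}
insert 40 → {43, 40, 25, 23}
insert 39 → {43, 40, 39, 25, 23}
extract-max → 43; now {40, 39, 25, 23}
insert 28 → {40, 39, 28, 25, 23}
insert 46 → {46, 40, 39, 28, 25, 23}
extract-max → 46; now {40, 39, 28, 25, 23}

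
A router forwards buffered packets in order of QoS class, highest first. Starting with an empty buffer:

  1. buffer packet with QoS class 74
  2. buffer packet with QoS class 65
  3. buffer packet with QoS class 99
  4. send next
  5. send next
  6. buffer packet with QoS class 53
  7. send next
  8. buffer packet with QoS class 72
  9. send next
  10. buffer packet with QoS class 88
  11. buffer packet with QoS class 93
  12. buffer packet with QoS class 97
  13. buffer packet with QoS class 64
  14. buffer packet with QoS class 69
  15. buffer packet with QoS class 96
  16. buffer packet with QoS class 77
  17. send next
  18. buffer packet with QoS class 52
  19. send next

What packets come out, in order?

99 → 74 → 65 → 72 → 97 → 96

insert 74 → {74}
insert 65 → {74, 65}
insert 99 → {99, 74, 65}
send next → 99; now {74, 65}
send next → 74; now {65}
insert 53 → {65, 53}
send next → 65; now {53}
insert 72 → {72, 53}
send next → 72; now {53}
insert 88 → {88, 53}
insert 93 → {93, 88, 53}
insert 97 → {97, 93, 88, 53}
insert 64 → {97, 93, 88, 64, 53}
insert 69 → {97, 93, 88, 69, 64, 53}
insert 96 → {97, 96, 93, 88, 69, 64, 53}
insert 77 → {97, 96, 93, 88, 77, 69, 64, 53}
send next → 97; now {96, 93, 88, 77, 69, 64, 53}
insert 52 → {96, 93, 88, 77, 69, 64, 53, 52}
send next → 96; now {93, 88, 77, 69, 64, 53, 52}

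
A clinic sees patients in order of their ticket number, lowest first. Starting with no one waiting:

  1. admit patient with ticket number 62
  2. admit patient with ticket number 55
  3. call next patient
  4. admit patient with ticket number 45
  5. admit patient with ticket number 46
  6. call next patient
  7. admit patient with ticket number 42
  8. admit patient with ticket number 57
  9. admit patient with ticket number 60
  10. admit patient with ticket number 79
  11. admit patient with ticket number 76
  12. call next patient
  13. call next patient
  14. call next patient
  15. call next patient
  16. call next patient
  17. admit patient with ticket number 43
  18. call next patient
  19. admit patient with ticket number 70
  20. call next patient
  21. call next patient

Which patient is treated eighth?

insert 62 → {62}
insert 55 → {55, 62}
call next patient → 55; now {62}
insert 45 → {45, 62}
insert 46 → {45, 46, 62}
call next patient → 45; now {46, 62}
insert 42 → {42, 46, 62}
insert 57 → {42, 46, 57, 62}
insert 60 → {42, 46, 57, 60, 62}
insert 79 → {42, 46, 57, 60, 62, 79}
insert 76 → {42, 46, 57, 60, 62, 76, 79}
call next patient → 42; now {46, 57, 60, 62, 76, 79}
call next patient → 46; now {57, 60, 62, 76, 79}
call next patient → 57; now {60, 62, 76, 79}
call next patient → 60; now {62, 76, 79}
call next patient → 62; now {76, 79}
insert 43 → {43, 76, 79}
call next patient → 43; now {76, 79}
insert 70 → {70, 76, 79}
call next patient → 70; now {76, 79}
call next patient → 76; now {79}

43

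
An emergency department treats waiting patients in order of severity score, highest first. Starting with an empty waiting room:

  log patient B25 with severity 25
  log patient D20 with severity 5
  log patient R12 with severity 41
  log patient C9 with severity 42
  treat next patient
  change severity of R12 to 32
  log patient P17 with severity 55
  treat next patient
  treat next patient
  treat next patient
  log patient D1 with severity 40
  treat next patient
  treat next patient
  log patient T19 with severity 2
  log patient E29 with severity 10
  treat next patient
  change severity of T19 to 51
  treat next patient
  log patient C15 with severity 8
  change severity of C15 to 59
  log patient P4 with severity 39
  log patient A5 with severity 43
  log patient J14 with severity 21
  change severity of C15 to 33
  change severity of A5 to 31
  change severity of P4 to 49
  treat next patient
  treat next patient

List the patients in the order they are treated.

add B25 (severity 25) → {B25:25}
add D20 (severity 5) → {B25:25, D20:5}
add R12 (severity 41) → {R12:41, B25:25, D20:5}
add C9 (severity 42) → {C9:42, R12:41, B25:25, D20:5}
treat next patient → C9; now {R12:41, B25:25, D20:5}
update R12 to severity 32 → {R12:32, B25:25, D20:5}
add P17 (severity 55) → {P17:55, R12:32, B25:25, D20:5}
treat next patient → P17; now {R12:32, B25:25, D20:5}
treat next patient → R12; now {B25:25, D20:5}
treat next patient → B25; now {D20:5}
add D1 (severity 40) → {D1:40, D20:5}
treat next patient → D1; now {D20:5}
treat next patient → D20; now {}
add T19 (severity 2) → {T19:2}
add E29 (severity 10) → {E29:10, T19:2}
treat next patient → E29; now {T19:2}
update T19 to severity 51 → {T19:51}
treat next patient → T19; now {}
add C15 (severity 8) → {C15:8}
update C15 to severity 59 → {C15:59}
add P4 (severity 39) → {C15:59, P4:39}
add A5 (severity 43) → {C15:59, A5:43, P4:39}
add J14 (severity 21) → {C15:59, A5:43, P4:39, J14:21}
update C15 to severity 33 → {A5:43, P4:39, C15:33, J14:21}
update A5 to severity 31 → {P4:39, C15:33, A5:31, J14:21}
update P4 to severity 49 → {P4:49, C15:33, A5:31, J14:21}
treat next patient → P4; now {C15:33, A5:31, J14:21}
treat next patient → C15; now {A5:31, J14:21}

[C9, P17, R12, B25, D1, D20, E29, T19, P4, C15]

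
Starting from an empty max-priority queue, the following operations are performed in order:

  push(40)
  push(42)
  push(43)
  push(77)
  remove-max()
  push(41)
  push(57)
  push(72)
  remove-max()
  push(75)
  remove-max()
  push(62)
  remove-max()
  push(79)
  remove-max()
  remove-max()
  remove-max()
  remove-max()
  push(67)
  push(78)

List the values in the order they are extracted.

[77, 72, 75, 62, 79, 57, 43, 42]

insert 40 → {40}
insert 42 → {42, 40}
insert 43 → {43, 42, 40}
insert 77 → {77, 43, 42, 40}
remove-max → 77; now {43, 42, 40}
insert 41 → {43, 42, 41, 40}
insert 57 → {57, 43, 42, 41, 40}
insert 72 → {72, 57, 43, 42, 41, 40}
remove-max → 72; now {57, 43, 42, 41, 40}
insert 75 → {75, 57, 43, 42, 41, 40}
remove-max → 75; now {57, 43, 42, 41, 40}
insert 62 → {62, 57, 43, 42, 41, 40}
remove-max → 62; now {57, 43, 42, 41, 40}
insert 79 → {79, 57, 43, 42, 41, 40}
remove-max → 79; now {57, 43, 42, 41, 40}
remove-max → 57; now {43, 42, 41, 40}
remove-max → 43; now {42, 41, 40}
remove-max → 42; now {41, 40}
insert 67 → {67, 41, 40}
insert 78 → {78, 67, 41, 40}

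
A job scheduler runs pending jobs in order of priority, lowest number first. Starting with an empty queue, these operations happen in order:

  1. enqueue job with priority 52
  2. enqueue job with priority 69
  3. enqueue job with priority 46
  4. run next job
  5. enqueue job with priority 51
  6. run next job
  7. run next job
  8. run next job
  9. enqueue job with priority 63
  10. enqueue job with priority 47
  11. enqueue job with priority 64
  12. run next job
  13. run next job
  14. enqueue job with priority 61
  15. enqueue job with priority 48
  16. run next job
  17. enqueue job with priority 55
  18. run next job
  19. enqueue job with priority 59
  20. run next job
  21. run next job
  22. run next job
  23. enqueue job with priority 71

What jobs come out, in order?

insert 52 → {52}
insert 69 → {52, 69}
insert 46 → {46, 52, 69}
run next job → 46; now {52, 69}
insert 51 → {51, 52, 69}
run next job → 51; now {52, 69}
run next job → 52; now {69}
run next job → 69; now {}
insert 63 → {63}
insert 47 → {47, 63}
insert 64 → {47, 63, 64}
run next job → 47; now {63, 64}
run next job → 63; now {64}
insert 61 → {61, 64}
insert 48 → {48, 61, 64}
run next job → 48; now {61, 64}
insert 55 → {55, 61, 64}
run next job → 55; now {61, 64}
insert 59 → {59, 61, 64}
run next job → 59; now {61, 64}
run next job → 61; now {64}
run next job → 64; now {}
insert 71 → {71}

46 → 51 → 52 → 69 → 47 → 63 → 48 → 55 → 59 → 61 → 64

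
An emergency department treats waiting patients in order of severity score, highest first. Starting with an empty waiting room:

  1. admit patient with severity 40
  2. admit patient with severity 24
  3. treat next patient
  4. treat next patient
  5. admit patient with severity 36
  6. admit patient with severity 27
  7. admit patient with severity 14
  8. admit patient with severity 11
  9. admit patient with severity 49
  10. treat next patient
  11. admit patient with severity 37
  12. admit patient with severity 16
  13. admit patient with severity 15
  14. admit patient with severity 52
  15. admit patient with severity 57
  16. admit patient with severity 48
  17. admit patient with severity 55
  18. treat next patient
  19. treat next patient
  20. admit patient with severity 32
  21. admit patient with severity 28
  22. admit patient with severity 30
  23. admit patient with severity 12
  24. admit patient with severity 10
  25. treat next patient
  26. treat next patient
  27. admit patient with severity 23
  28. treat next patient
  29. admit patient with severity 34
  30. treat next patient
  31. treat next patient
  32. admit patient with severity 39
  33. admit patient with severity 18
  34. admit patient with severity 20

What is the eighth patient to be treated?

37

insert 40 → {40}
insert 24 → {40, 24}
treat next patient → 40; now {24}
treat next patient → 24; now {}
insert 36 → {36}
insert 27 → {36, 27}
insert 14 → {36, 27, 14}
insert 11 → {36, 27, 14, 11}
insert 49 → {49, 36, 27, 14, 11}
treat next patient → 49; now {36, 27, 14, 11}
insert 37 → {37, 36, 27, 14, 11}
insert 16 → {37, 36, 27, 16, 14, 11}
insert 15 → {37, 36, 27, 16, 15, 14, 11}
insert 52 → {52, 37, 36, 27, 16, 15, 14, 11}
insert 57 → {57, 52, 37, 36, 27, 16, 15, 14, 11}
insert 48 → {57, 52, 48, 37, 36, 27, 16, 15, 14, 11}
insert 55 → {57, 55, 52, 48, 37, 36, 27, 16, 15, 14, 11}
treat next patient → 57; now {55, 52, 48, 37, 36, 27, 16, 15, 14, 11}
treat next patient → 55; now {52, 48, 37, 36, 27, 16, 15, 14, 11}
insert 32 → {52, 48, 37, 36, 32, 27, 16, 15, 14, 11}
insert 28 → {52, 48, 37, 36, 32, 28, 27, 16, 15, 14, 11}
insert 30 → {52, 48, 37, 36, 32, 30, 28, 27, 16, 15, 14, 11}
insert 12 → {52, 48, 37, 36, 32, 30, 28, 27, 16, 15, 14, 12, 11}
insert 10 → {52, 48, 37, 36, 32, 30, 28, 27, 16, 15, 14, 12, 11, 10}
treat next patient → 52; now {48, 37, 36, 32, 30, 28, 27, 16, 15, 14, 12, 11, 10}
treat next patient → 48; now {37, 36, 32, 30, 28, 27, 16, 15, 14, 12, 11, 10}
insert 23 → {37, 36, 32, 30, 28, 27, 23, 16, 15, 14, 12, 11, 10}
treat next patient → 37; now {36, 32, 30, 28, 27, 23, 16, 15, 14, 12, 11, 10}
insert 34 → {36, 34, 32, 30, 28, 27, 23, 16, 15, 14, 12, 11, 10}
treat next patient → 36; now {34, 32, 30, 28, 27, 23, 16, 15, 14, 12, 11, 10}
treat next patient → 34; now {32, 30, 28, 27, 23, 16, 15, 14, 12, 11, 10}
insert 39 → {39, 32, 30, 28, 27, 23, 16, 15, 14, 12, 11, 10}
insert 18 → {39, 32, 30, 28, 27, 23, 18, 16, 15, 14, 12, 11, 10}
insert 20 → {39, 32, 30, 28, 27, 23, 20, 18, 16, 15, 14, 12, 11, 10}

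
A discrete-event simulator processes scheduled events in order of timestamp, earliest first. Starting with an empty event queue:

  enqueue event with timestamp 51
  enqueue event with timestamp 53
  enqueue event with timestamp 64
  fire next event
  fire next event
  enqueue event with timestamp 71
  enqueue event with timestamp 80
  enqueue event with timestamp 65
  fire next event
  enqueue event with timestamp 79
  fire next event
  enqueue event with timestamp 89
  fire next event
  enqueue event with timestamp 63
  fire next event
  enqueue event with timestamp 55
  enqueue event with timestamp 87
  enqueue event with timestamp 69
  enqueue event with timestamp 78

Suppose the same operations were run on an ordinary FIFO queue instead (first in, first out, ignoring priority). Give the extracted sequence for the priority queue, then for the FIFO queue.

insert 51 → {51}
insert 53 → {51, 53}
insert 64 → {51, 53, 64}
fire next event → 51; now {53, 64}
fire next event → 53; now {64}
insert 71 → {64, 71}
insert 80 → {64, 71, 80}
insert 65 → {64, 65, 71, 80}
fire next event → 64; now {65, 71, 80}
insert 79 → {65, 71, 79, 80}
fire next event → 65; now {71, 79, 80}
insert 89 → {71, 79, 80, 89}
fire next event → 71; now {79, 80, 89}
insert 63 → {63, 79, 80, 89}
fire next event → 63; now {79, 80, 89}
insert 55 → {55, 79, 80, 89}
insert 87 → {55, 79, 80, 87, 89}
insert 69 → {55, 69, 79, 80, 87, 89}
insert 78 → {55, 69, 78, 79, 80, 87, 89}

priority queue: 51, 53, 64, 65, 71, 63; FIFO queue: [51, 53, 64, 71, 80, 65]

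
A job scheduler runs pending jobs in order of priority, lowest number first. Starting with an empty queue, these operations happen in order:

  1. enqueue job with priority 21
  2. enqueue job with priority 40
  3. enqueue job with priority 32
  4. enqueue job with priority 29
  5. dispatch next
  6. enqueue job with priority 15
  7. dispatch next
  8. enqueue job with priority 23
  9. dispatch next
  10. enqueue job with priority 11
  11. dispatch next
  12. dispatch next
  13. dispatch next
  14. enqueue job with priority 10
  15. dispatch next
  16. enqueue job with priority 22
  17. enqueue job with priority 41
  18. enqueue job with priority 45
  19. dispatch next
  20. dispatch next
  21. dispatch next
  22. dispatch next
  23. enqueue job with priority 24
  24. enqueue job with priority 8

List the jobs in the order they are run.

[21, 15, 23, 11, 29, 32, 10, 22, 40, 41, 45]

insert 21 → {21}
insert 40 → {21, 40}
insert 32 → {21, 32, 40}
insert 29 → {21, 29, 32, 40}
dispatch next → 21; now {29, 32, 40}
insert 15 → {15, 29, 32, 40}
dispatch next → 15; now {29, 32, 40}
insert 23 → {23, 29, 32, 40}
dispatch next → 23; now {29, 32, 40}
insert 11 → {11, 29, 32, 40}
dispatch next → 11; now {29, 32, 40}
dispatch next → 29; now {32, 40}
dispatch next → 32; now {40}
insert 10 → {10, 40}
dispatch next → 10; now {40}
insert 22 → {22, 40}
insert 41 → {22, 40, 41}
insert 45 → {22, 40, 41, 45}
dispatch next → 22; now {40, 41, 45}
dispatch next → 40; now {41, 45}
dispatch next → 41; now {45}
dispatch next → 45; now {}
insert 24 → {24}
insert 8 → {8, 24}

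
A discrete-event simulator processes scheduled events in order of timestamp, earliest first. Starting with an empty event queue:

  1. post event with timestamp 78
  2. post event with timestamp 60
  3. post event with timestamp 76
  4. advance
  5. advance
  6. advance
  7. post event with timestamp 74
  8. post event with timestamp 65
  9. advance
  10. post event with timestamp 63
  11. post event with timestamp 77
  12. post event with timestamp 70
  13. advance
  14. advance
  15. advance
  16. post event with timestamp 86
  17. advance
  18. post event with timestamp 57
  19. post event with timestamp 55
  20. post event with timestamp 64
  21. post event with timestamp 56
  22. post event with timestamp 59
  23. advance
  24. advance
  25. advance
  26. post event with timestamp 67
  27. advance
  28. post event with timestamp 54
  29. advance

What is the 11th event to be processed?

57

insert 78 → {78}
insert 60 → {60, 78}
insert 76 → {60, 76, 78}
advance → 60; now {76, 78}
advance → 76; now {78}
advance → 78; now {}
insert 74 → {74}
insert 65 → {65, 74}
advance → 65; now {74}
insert 63 → {63, 74}
insert 77 → {63, 74, 77}
insert 70 → {63, 70, 74, 77}
advance → 63; now {70, 74, 77}
advance → 70; now {74, 77}
advance → 74; now {77}
insert 86 → {77, 86}
advance → 77; now {86}
insert 57 → {57, 86}
insert 55 → {55, 57, 86}
insert 64 → {55, 57, 64, 86}
insert 56 → {55, 56, 57, 64, 86}
insert 59 → {55, 56, 57, 59, 64, 86}
advance → 55; now {56, 57, 59, 64, 86}
advance → 56; now {57, 59, 64, 86}
advance → 57; now {59, 64, 86}
insert 67 → {59, 64, 67, 86}
advance → 59; now {64, 67, 86}
insert 54 → {54, 64, 67, 86}
advance → 54; now {64, 67, 86}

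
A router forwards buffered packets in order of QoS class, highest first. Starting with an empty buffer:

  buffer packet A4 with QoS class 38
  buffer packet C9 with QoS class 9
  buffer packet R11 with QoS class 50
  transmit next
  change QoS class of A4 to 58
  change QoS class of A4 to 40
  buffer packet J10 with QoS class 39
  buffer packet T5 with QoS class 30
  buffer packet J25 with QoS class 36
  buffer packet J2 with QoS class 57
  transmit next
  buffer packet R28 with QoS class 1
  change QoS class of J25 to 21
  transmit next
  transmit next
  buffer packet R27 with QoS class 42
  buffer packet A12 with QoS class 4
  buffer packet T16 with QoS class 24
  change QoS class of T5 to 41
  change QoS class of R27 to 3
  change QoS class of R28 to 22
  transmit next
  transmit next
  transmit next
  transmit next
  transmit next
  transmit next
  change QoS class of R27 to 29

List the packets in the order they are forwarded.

add A4 (QoS class 38) → {A4:38}
add C9 (QoS class 9) → {A4:38, C9:9}
add R11 (QoS class 50) → {R11:50, A4:38, C9:9}
transmit next → R11; now {A4:38, C9:9}
update A4 to QoS class 58 → {A4:58, C9:9}
update A4 to QoS class 40 → {A4:40, C9:9}
add J10 (QoS class 39) → {A4:40, J10:39, C9:9}
add T5 (QoS class 30) → {A4:40, J10:39, T5:30, C9:9}
add J25 (QoS class 36) → {A4:40, J10:39, J25:36, T5:30, C9:9}
add J2 (QoS class 57) → {J2:57, A4:40, J10:39, J25:36, T5:30, C9:9}
transmit next → J2; now {A4:40, J10:39, J25:36, T5:30, C9:9}
add R28 (QoS class 1) → {A4:40, J10:39, J25:36, T5:30, C9:9, R28:1}
update J25 to QoS class 21 → {A4:40, J10:39, T5:30, J25:21, C9:9, R28:1}
transmit next → A4; now {J10:39, T5:30, J25:21, C9:9, R28:1}
transmit next → J10; now {T5:30, J25:21, C9:9, R28:1}
add R27 (QoS class 42) → {R27:42, T5:30, J25:21, C9:9, R28:1}
add A12 (QoS class 4) → {R27:42, T5:30, J25:21, C9:9, A12:4, R28:1}
add T16 (QoS class 24) → {R27:42, T5:30, T16:24, J25:21, C9:9, A12:4, R28:1}
update T5 to QoS class 41 → {R27:42, T5:41, T16:24, J25:21, C9:9, A12:4, R28:1}
update R27 to QoS class 3 → {T5:41, T16:24, J25:21, C9:9, A12:4, R27:3, R28:1}
update R28 to QoS class 22 → {T5:41, T16:24, R28:22, J25:21, C9:9, A12:4, R27:3}
transmit next → T5; now {T16:24, R28:22, J25:21, C9:9, A12:4, R27:3}
transmit next → T16; now {R28:22, J25:21, C9:9, A12:4, R27:3}
transmit next → R28; now {J25:21, C9:9, A12:4, R27:3}
transmit next → J25; now {C9:9, A12:4, R27:3}
transmit next → C9; now {A12:4, R27:3}
transmit next → A12; now {R27:3}
update R27 to QoS class 29 → {R27:29}

[R11, J2, A4, J10, T5, T16, R28, J25, C9, A12]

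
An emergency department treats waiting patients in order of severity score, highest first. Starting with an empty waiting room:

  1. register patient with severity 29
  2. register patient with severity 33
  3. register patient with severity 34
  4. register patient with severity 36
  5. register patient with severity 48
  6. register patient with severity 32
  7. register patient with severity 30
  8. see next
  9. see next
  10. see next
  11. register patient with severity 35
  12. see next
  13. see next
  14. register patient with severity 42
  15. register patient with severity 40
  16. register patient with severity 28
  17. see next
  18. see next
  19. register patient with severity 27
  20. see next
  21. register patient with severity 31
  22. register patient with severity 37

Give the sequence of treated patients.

[48, 36, 34, 35, 33, 42, 40, 32]

insert 29 → {29}
insert 33 → {33, 29}
insert 34 → {34, 33, 29}
insert 36 → {36, 34, 33, 29}
insert 48 → {48, 36, 34, 33, 29}
insert 32 → {48, 36, 34, 33, 32, 29}
insert 30 → {48, 36, 34, 33, 32, 30, 29}
see next → 48; now {36, 34, 33, 32, 30, 29}
see next → 36; now {34, 33, 32, 30, 29}
see next → 34; now {33, 32, 30, 29}
insert 35 → {35, 33, 32, 30, 29}
see next → 35; now {33, 32, 30, 29}
see next → 33; now {32, 30, 29}
insert 42 → {42, 32, 30, 29}
insert 40 → {42, 40, 32, 30, 29}
insert 28 → {42, 40, 32, 30, 29, 28}
see next → 42; now {40, 32, 30, 29, 28}
see next → 40; now {32, 30, 29, 28}
insert 27 → {32, 30, 29, 28, 27}
see next → 32; now {30, 29, 28, 27}
insert 31 → {31, 30, 29, 28, 27}
insert 37 → {37, 31, 30, 29, 28, 27}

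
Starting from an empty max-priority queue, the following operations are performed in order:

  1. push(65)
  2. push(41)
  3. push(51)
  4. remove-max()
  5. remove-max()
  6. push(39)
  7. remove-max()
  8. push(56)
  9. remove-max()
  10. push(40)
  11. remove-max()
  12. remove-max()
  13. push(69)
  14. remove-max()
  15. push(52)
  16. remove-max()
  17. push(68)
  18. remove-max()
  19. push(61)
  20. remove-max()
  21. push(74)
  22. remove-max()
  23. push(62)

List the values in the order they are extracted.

[65, 51, 41, 56, 40, 39, 69, 52, 68, 61, 74]

insert 65 → {65}
insert 41 → {65, 41}
insert 51 → {65, 51, 41}
remove-max → 65; now {51, 41}
remove-max → 51; now {41}
insert 39 → {41, 39}
remove-max → 41; now {39}
insert 56 → {56, 39}
remove-max → 56; now {39}
insert 40 → {40, 39}
remove-max → 40; now {39}
remove-max → 39; now {}
insert 69 → {69}
remove-max → 69; now {}
insert 52 → {52}
remove-max → 52; now {}
insert 68 → {68}
remove-max → 68; now {}
insert 61 → {61}
remove-max → 61; now {}
insert 74 → {74}
remove-max → 74; now {}
insert 62 → {62}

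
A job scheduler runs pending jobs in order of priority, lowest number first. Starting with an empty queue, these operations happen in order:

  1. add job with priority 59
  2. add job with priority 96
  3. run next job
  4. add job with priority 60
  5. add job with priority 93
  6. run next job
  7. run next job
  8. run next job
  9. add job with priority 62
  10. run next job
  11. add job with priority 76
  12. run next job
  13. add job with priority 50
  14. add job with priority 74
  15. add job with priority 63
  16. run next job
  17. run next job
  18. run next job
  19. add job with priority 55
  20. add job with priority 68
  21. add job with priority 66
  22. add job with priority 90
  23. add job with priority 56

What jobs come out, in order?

[59, 60, 93, 96, 62, 76, 50, 63, 74]

insert 59 → {59}
insert 96 → {59, 96}
run next job → 59; now {96}
insert 60 → {60, 96}
insert 93 → {60, 93, 96}
run next job → 60; now {93, 96}
run next job → 93; now {96}
run next job → 96; now {}
insert 62 → {62}
run next job → 62; now {}
insert 76 → {76}
run next job → 76; now {}
insert 50 → {50}
insert 74 → {50, 74}
insert 63 → {50, 63, 74}
run next job → 50; now {63, 74}
run next job → 63; now {74}
run next job → 74; now {}
insert 55 → {55}
insert 68 → {55, 68}
insert 66 → {55, 66, 68}
insert 90 → {55, 66, 68, 90}
insert 56 → {55, 56, 66, 68, 90}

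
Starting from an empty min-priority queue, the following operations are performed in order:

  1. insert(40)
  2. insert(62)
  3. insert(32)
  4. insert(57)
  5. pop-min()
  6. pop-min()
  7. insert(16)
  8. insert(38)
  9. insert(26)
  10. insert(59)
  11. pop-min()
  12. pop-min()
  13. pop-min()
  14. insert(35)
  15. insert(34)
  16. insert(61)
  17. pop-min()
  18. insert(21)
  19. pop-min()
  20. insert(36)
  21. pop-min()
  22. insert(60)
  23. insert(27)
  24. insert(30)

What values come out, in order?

insert 40 → {40}
insert 62 → {40, 62}
insert 32 → {32, 40, 62}
insert 57 → {32, 40, 57, 62}
pop-min → 32; now {40, 57, 62}
pop-min → 40; now {57, 62}
insert 16 → {16, 57, 62}
insert 38 → {16, 38, 57, 62}
insert 26 → {16, 26, 38, 57, 62}
insert 59 → {16, 26, 38, 57, 59, 62}
pop-min → 16; now {26, 38, 57, 59, 62}
pop-min → 26; now {38, 57, 59, 62}
pop-min → 38; now {57, 59, 62}
insert 35 → {35, 57, 59, 62}
insert 34 → {34, 35, 57, 59, 62}
insert 61 → {34, 35, 57, 59, 61, 62}
pop-min → 34; now {35, 57, 59, 61, 62}
insert 21 → {21, 35, 57, 59, 61, 62}
pop-min → 21; now {35, 57, 59, 61, 62}
insert 36 → {35, 36, 57, 59, 61, 62}
pop-min → 35; now {36, 57, 59, 61, 62}
insert 60 → {36, 57, 59, 60, 61, 62}
insert 27 → {27, 36, 57, 59, 60, 61, 62}
insert 30 → {27, 30, 36, 57, 59, 60, 61, 62}

32 → 40 → 16 → 26 → 38 → 34 → 21 → 35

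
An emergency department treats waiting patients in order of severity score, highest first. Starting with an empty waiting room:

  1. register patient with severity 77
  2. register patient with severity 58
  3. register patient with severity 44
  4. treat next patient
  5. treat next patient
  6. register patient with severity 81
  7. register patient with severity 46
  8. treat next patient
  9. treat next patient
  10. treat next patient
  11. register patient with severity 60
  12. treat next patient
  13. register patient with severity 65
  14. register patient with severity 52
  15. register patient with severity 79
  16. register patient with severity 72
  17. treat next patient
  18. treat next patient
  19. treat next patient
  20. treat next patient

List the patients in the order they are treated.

[77, 58, 81, 46, 44, 60, 79, 72, 65, 52]

insert 77 → {77}
insert 58 → {77, 58}
insert 44 → {77, 58, 44}
treat next patient → 77; now {58, 44}
treat next patient → 58; now {44}
insert 81 → {81, 44}
insert 46 → {81, 46, 44}
treat next patient → 81; now {46, 44}
treat next patient → 46; now {44}
treat next patient → 44; now {}
insert 60 → {60}
treat next patient → 60; now {}
insert 65 → {65}
insert 52 → {65, 52}
insert 79 → {79, 65, 52}
insert 72 → {79, 72, 65, 52}
treat next patient → 79; now {72, 65, 52}
treat next patient → 72; now {65, 52}
treat next patient → 65; now {52}
treat next patient → 52; now {}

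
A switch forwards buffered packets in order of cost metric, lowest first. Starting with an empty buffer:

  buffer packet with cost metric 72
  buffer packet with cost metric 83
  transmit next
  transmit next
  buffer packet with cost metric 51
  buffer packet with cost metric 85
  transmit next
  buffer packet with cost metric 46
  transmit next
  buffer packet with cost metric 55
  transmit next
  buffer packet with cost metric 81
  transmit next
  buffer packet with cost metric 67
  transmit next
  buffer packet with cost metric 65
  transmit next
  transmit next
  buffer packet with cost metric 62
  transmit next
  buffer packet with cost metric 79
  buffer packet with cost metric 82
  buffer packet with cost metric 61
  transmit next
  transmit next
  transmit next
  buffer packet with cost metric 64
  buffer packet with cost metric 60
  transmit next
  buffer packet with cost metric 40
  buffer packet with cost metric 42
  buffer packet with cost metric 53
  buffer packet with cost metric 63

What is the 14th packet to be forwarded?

insert 72 → {72}
insert 83 → {72, 83}
transmit next → 72; now {83}
transmit next → 83; now {}
insert 51 → {51}
insert 85 → {51, 85}
transmit next → 51; now {85}
insert 46 → {46, 85}
transmit next → 46; now {85}
insert 55 → {55, 85}
transmit next → 55; now {85}
insert 81 → {81, 85}
transmit next → 81; now {85}
insert 67 → {67, 85}
transmit next → 67; now {85}
insert 65 → {65, 85}
transmit next → 65; now {85}
transmit next → 85; now {}
insert 62 → {62}
transmit next → 62; now {}
insert 79 → {79}
insert 82 → {79, 82}
insert 61 → {61, 79, 82}
transmit next → 61; now {79, 82}
transmit next → 79; now {82}
transmit next → 82; now {}
insert 64 → {64}
insert 60 → {60, 64}
transmit next → 60; now {64}
insert 40 → {40, 64}
insert 42 → {40, 42, 64}
insert 53 → {40, 42, 53, 64}
insert 63 → {40, 42, 53, 63, 64}

60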